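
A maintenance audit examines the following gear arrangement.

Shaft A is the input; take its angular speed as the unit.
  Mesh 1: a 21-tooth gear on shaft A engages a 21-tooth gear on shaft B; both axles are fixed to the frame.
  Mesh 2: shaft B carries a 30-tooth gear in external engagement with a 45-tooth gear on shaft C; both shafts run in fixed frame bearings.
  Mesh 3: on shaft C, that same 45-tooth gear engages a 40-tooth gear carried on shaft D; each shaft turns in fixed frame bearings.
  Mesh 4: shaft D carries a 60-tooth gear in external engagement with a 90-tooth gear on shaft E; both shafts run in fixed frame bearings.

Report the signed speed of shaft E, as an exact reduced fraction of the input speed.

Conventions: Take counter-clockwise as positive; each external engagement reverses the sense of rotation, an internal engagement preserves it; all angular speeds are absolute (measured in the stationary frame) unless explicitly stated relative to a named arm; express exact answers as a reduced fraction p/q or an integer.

1/2

4-mesh fixed-axis compound train (all bearings frame-fixed)
mesh 1 [21T→21T]: |ω|/ω_in = 1×21/21 = 1, sense flips to −
mesh 2 [30T→45T]: |ω|/ω_in = 1×30/45 = 2/3, sense flips to +
mesh 3 [45T→40T]: |ω|/ω_in = (2/3)×45/40 = 3/4, sense flips to −
mesh 4 [60T→90T]: |ω|/ω_in = (3/4)×60/90 = 1/2, sense flips to +
signed output speed (× input speed) = 1/2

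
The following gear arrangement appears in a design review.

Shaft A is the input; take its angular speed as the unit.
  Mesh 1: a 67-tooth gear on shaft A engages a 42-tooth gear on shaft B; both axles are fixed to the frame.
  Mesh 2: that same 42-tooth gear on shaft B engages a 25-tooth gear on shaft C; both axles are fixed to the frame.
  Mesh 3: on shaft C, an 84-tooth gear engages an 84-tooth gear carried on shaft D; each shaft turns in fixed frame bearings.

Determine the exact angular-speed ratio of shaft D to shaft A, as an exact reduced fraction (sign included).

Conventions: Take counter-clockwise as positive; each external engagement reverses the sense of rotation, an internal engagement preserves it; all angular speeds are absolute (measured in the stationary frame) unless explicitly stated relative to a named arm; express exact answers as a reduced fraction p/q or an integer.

class = fixed-axis compound train [3 meshes; 3 ratios multiply, 3 sense flips]
mesh 1 [67T→42T]: running ratio 67/42, sense −
mesh 2 [42T→25T]: running ratio 67/25, sense +
mesh 3 [84T→84T]: running ratio 67/25, sense −
ω_out/ω_in = -67/25

-67/25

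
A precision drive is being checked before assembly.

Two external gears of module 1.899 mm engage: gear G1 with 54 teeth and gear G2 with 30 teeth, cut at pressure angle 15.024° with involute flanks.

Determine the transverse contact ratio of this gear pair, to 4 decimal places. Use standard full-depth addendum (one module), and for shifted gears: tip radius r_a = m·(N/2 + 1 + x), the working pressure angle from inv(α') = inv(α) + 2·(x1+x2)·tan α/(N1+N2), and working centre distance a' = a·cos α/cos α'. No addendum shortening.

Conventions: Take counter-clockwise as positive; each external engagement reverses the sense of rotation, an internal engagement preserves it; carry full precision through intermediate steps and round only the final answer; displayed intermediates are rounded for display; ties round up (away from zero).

2.0108

recognized (one external pair, fixed centres): single-mesh tooth geometry, m = 1.899, N1 = 54, N2 = 30
base radii: r_b1 = 49.520352, r_b2 = 27.511307
tip radii: r_a1 = 53.172000, r_a2 = 30.384000
no profile shift: α' = α, a' = a
action lengths: √(r_a1²−r_b1²) = 19.364822, √(r_a2²−r_b2²) = 12.896335
base pitch p_b = π·m·cos α = 5.761955
CR = (19.364822 + 12.896335 − 79.758000·sin 15.02400°)/5.761955 = 2.010776
contact ratio ≈ 2.0108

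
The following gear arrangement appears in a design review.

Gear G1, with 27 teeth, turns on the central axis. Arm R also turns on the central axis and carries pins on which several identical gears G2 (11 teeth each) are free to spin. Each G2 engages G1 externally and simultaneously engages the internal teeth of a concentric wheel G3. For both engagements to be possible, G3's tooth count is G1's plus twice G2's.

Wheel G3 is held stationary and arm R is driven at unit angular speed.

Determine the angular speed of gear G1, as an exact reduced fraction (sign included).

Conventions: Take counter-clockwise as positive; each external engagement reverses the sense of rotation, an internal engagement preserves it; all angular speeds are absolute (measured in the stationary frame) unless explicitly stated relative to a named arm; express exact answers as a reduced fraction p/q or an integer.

76/27

planetary set (27T centre, 11T on arm, 49T internal) — Willis relation
ring teeth: 27 + 2·11 = 49
27(ω_sun−ω_arm) = −49(ω_ring−ω_arm),  ω_ring = 0, ω_arm = 1
ω_sun = 1 − (49/27)(0−1) = 76/27
exact speed ratio = 76/27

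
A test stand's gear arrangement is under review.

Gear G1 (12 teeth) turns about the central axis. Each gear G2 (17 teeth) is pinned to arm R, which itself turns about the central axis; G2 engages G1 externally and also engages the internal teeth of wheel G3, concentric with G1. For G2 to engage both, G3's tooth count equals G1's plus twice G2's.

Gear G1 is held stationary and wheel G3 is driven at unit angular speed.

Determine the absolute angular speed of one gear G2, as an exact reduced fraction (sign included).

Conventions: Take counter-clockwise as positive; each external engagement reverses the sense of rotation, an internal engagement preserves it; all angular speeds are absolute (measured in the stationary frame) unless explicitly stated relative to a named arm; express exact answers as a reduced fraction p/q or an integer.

23/17

recognized (axles ride arm R): planetary set, 12/17/46 teeth
ring teeth: 12 + 2·17 = 46
12(ω_sun−ω_arm) = −46(ω_ring−ω_arm),  ω_sun = 0, ω_ring = 1
12(0−ω_arm) = −46(1−ω_arm)  ⇒  58·ω_arm = 46  ⇒  ω_arm = 23/29
sun–planet mesh: 12·(0−23/29) = −17·(ω_p−ω_arm)  ⇒  ω_p−ω_arm = 276/493
ω_p = 23/29 + 276/493 = 23/17
exact speed ratio = 23/17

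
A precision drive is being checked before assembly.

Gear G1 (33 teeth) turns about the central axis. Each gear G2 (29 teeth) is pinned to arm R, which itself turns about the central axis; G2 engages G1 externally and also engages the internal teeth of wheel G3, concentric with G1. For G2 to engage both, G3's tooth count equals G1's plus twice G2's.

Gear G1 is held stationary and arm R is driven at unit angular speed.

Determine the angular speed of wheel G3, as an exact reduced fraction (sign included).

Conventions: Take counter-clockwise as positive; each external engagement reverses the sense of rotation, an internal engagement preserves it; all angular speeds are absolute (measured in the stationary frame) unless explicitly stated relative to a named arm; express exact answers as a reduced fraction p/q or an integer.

recognized (axles ride arm R): planetary set, 33/29/91 teeth
ring teeth: 33 + 2·29 = 91
33(ω_sun−ω_arm) = −91(ω_ring−ω_arm),  ω_sun = 0, ω_arm = 1
ω_ring = 1 − (33/91)(0−1) = 124/91
exact speed ratio = 124/91

124/91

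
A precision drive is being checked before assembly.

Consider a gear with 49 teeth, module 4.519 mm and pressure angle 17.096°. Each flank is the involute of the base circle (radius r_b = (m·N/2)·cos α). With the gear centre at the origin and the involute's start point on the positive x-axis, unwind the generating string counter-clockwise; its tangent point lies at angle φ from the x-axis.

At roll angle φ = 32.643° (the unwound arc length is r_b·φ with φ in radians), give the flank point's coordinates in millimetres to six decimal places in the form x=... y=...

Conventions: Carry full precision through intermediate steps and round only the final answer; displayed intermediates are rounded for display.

x=121.629222 y=6.313932

recognized (one wheel, involute flank): single-mesh tooth geometry, m = 4.519, N = 49
pitch radius r_p = m·N/2 = 4.519·49/2 = 110.715500
base radius r_b = r_p·cos α = 110.715500·cos 17.096° = 105.823374
roll angle φ = 32.643° = 0.56972783 rad
x = r_b·(cos φ + φ·sin φ) = 121.629222
y = r_b·(sin φ − φ·cos φ) = 6.313932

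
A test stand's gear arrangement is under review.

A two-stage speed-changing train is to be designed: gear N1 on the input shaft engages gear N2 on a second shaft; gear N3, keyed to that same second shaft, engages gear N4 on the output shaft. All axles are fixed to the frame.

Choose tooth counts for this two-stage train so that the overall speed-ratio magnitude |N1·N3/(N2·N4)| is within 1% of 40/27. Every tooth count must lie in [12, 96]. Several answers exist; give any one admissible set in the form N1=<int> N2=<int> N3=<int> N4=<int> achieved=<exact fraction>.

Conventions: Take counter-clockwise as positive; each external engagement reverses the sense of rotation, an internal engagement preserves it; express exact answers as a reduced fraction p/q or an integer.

2-stage fixed-axis compound train for ratio 40/27
target = 40/27 in lowest terms: an exact hit needs N1·N3 = k·40 and N2·N4 = k·27 for one integer k, every count in [12, 96]; additionally prefer no 1:1 stage (N1 ≠ N2, N3 ≠ N4)
k = 1…7: no 1:1-free in-range split of k·40 and k·27 into factor pairs; take k = 8
k = 8: N1·N3 = 320 = 16·20, N2·N4 = 216 = 12·18
achieved = 16·20/(12·18) = 40/27; |achieved − target| = 0 ≤ 2/135 ✓

N1=16 N2=12 N3=20 N4=18 achieved=40/27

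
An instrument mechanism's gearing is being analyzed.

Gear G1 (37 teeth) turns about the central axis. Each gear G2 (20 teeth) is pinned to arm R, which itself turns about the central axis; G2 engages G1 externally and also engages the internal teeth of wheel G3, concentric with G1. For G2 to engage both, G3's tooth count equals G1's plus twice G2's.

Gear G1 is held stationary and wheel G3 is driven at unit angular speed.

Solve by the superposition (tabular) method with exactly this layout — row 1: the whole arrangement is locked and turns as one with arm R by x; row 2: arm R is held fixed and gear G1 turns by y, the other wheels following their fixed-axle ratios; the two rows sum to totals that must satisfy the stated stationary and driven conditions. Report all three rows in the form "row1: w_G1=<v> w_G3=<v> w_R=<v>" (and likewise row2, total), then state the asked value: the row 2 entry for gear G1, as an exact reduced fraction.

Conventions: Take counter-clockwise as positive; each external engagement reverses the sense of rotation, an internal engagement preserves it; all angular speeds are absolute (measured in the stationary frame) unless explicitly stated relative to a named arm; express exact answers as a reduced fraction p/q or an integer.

recognized (axles ride arm R): planetary set, 37/20/77 teeth
row 1: whole set turns with the arm by x
row 2 — arm fixed, fixed-axis ratios: sun y, ring −(37/77)·y, arm 0
boundary: total ω_sun = x + y = 0 and total ω_ring = x − (37/77)·y = 1  ⇒  y = -77/114, x = 77/114
row 2 ring = −(37/77)·(-77/114) = 37/114
totals (row 1 + row 2): sun 77/114 + (-77/114) = 0, ring 77/114 + 37/114 = 1, arm 77/114 + 0 = 77/114
asked cell (row2, sun) = -77/114

row1: w_G1=77/114 w_G3=77/114 w_R=77/114
row2: w_G1=-77/114 w_G3=37/114 w_R=0
total: w_G1=0 w_G3=1 w_R=77/114
asked value: -77/114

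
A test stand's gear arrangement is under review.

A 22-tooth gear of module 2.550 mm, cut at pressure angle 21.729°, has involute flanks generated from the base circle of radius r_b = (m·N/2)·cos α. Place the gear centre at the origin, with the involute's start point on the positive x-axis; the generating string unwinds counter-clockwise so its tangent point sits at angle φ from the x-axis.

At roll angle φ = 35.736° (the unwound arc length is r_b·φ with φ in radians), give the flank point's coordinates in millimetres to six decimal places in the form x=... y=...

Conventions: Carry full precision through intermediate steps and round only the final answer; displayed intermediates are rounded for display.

class = single-mesh tooth geometry [base-circle involute, m = 2.550, 22T]
pitch radius r_p = m·N/2 = 2.550·22/2 = 28.050000
base radius r_b = r_p·cos α = 28.050000·cos 21.729° = 26.056916
roll angle φ = 35.736° = 0.62371086 rad
x = r_b·(cos φ + φ·sin φ) = 30.642826
y = r_b·(sin φ − φ·cos φ) = 2.026572

x=30.642826 y=2.026572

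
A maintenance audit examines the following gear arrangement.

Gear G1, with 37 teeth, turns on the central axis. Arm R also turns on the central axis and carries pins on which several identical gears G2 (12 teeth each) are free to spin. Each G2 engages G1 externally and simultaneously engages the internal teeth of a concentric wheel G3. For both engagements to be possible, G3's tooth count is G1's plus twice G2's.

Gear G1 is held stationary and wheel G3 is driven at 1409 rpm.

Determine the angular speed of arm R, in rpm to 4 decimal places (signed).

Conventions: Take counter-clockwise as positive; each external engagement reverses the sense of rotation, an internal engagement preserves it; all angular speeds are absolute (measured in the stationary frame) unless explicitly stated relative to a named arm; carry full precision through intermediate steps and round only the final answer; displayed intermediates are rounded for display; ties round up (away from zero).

planetary set (37T centre, 12T on arm, 61T internal) — Willis relation
normalise by the input: solve with ω_ring = 1, then scale by 1409 rpm
ring teeth: 37 + 2·12 = 61
37(ω_sun−ω_arm) = −61(ω_ring−ω_arm),  ω_sun = 0, ω_ring = 1
37(0−ω_arm) = −61(1−ω_arm)  ⇒  98·ω_arm = 61  ⇒  ω_arm = 61/98
scale: ω_arm = 61/98 × 1409 rpm = +877.0306 rpm

+877.0306 rpm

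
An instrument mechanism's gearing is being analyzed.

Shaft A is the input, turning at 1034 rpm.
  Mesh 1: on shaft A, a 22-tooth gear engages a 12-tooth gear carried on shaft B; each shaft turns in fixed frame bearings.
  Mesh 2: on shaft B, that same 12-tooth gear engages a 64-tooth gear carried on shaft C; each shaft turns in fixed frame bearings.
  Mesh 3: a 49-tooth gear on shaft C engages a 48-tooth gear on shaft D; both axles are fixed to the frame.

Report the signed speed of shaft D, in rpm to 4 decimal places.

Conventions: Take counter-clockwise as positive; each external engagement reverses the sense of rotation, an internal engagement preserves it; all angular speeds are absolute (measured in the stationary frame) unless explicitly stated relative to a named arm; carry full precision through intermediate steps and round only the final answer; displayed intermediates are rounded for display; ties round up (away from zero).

-362.8424 rpm

recognized (4 fixed axles, 3 meshes): fixed-axis compound train
mesh 1 [22T→12T]: ω = 1034.0000×22/12 = 1895.6667 rpm, sense flips to −
mesh 2 [12T→64T]: ω = 1895.6667×12/64 = 355.4375 rpm, sense flips to +
mesh 3 [49T→48T]: ω = 355.4375×49/48 = 362.8424 rpm, sense flips to −
signed output speed = -362.8424 rpm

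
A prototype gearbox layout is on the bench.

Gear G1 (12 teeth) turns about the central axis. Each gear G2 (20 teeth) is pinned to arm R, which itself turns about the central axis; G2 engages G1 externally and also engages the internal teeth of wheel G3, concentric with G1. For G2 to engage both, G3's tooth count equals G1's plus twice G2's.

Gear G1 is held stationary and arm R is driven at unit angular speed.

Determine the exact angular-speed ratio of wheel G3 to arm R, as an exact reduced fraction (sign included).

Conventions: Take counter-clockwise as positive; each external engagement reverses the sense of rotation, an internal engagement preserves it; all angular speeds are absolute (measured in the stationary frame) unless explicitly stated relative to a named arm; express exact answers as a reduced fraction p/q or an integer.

planetary set (12T centre, 20T on arm, 52T internal) — Willis relation
ring teeth: 12 + 2·20 = 52
12(ω_sun−ω_arm) = −52(ω_ring−ω_arm),  ω_sun = 0, ω_arm = 1
ω_ring = 1 − (12/52)(0−1) = 16/13
ω_out/ω_in = 16/13

16/13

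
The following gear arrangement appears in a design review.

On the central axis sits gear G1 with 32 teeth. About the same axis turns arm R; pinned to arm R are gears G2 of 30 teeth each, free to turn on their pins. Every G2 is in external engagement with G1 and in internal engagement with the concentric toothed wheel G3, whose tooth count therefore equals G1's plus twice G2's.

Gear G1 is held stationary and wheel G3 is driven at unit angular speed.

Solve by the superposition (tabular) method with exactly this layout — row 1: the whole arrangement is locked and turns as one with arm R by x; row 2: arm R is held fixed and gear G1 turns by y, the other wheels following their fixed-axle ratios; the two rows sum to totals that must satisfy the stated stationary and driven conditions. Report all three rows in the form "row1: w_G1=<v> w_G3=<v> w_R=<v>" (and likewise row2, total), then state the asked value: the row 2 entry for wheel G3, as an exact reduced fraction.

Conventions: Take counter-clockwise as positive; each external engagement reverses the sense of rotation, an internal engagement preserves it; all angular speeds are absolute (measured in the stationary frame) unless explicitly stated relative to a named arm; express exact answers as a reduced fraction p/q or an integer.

row1: w_G1=23/31 w_G3=23/31 w_R=23/31
row2: w_G1=-23/31 w_G3=8/31 w_R=0
total: w_G1=0 w_G3=1 w_R=23/31
asked value: 8/31

planetary set (32T centre, 30T on arm, 92T internal) — Willis relation
superposition row 1 [locked train]: every member turns x
superposition row 2 [arm held]: sun y, ring −(32/92)·y, arm 0
boundary: total ω_sun = x + y = 0 and total ω_ring = x − (32/92)·y = 1  ⇒  y = -23/31, x = 23/31
row 2 ring = −(32/92)·(-23/31) = 8/31
totals (row 1 + row 2): sun 23/31 + (-23/31) = 0, ring 23/31 + 8/31 = 1, arm 23/31 + 0 = 23/31
asked cell (row2, ring) = 8/31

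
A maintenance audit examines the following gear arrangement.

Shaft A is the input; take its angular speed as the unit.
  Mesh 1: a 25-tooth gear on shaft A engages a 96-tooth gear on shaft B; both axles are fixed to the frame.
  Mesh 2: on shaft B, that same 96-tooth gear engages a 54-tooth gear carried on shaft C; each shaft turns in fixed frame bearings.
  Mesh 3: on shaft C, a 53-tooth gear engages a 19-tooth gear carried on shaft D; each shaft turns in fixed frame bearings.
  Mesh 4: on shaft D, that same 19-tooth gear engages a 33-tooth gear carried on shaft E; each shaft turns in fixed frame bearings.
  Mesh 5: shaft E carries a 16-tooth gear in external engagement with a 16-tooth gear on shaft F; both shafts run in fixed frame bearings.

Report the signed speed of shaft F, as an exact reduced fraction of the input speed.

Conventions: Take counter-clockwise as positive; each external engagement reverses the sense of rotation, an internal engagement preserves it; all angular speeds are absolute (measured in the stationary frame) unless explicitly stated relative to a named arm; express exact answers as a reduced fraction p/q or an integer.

5-mesh fixed-axis compound train (all bearings frame-fixed)
mesh 1 [25T→96T]: |ω|/ω_in = 1×25/96 = 25/96, sense flips to −
mesh 2 [96T→54T]: |ω|/ω_in = (25/96)×96/54 = 25/54, sense flips to +
mesh 3 [53T→19T]: |ω|/ω_in = (25/54)×53/19 = 1325/1026, sense flips to −
mesh 4 [19T→33T]: |ω|/ω_in = (1325/1026)×19/33 = 1325/1782, sense flips to +
mesh 5 [16T→16T]: |ω|/ω_in = (1325/1782)×16/16 = 1325/1782, sense flips to −
signed output speed (× input speed) = -1325/1782

-1325/1782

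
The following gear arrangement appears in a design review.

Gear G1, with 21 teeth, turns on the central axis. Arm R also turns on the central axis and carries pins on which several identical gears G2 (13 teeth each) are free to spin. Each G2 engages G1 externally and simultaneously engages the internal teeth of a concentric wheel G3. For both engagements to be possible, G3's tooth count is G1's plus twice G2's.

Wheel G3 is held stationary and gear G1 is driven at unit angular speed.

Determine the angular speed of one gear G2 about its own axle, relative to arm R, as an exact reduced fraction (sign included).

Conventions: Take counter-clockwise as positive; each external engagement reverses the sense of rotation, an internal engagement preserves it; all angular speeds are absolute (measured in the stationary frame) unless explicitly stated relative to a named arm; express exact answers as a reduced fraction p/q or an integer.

class = planetary set [G3 = 21+2·13 = 47; Willis about the carrier]
ring teeth: 21 + 2·13 = 47
21(ω_sun−ω_arm) = −47(ω_ring−ω_arm),  ω_ring = 0, ω_sun = 1
21(1−ω_arm) = −47(0−ω_arm)  ⇒  68·ω_arm = 21  ⇒  ω_arm = 21/68
sun–planet mesh: 21·(1−21/68) = −13·(ω_p−ω_arm)  ⇒  ω_p−ω_arm = -987/884
exact speed ratio = -987/884

-987/884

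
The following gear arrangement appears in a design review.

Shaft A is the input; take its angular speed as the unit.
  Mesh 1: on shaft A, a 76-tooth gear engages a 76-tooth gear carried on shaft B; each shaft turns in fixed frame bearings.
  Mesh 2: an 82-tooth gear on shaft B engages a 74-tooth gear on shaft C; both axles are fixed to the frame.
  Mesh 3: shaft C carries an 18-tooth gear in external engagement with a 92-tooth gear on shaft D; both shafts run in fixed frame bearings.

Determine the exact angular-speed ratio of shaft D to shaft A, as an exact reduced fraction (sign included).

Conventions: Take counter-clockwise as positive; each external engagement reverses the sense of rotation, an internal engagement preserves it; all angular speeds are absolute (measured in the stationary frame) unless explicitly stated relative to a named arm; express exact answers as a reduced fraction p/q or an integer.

-369/1702

class = fixed-axis compound train [3 meshes; 3 ratios multiply, 3 sense flips]
mesh 1 [76T→76T]: running ratio 1, sense −
mesh 2 [82T→74T]: running ratio 41/37, sense +
mesh 3 [18T→92T]: running ratio 369/1702, sense −
ω_out/ω_in = -369/1702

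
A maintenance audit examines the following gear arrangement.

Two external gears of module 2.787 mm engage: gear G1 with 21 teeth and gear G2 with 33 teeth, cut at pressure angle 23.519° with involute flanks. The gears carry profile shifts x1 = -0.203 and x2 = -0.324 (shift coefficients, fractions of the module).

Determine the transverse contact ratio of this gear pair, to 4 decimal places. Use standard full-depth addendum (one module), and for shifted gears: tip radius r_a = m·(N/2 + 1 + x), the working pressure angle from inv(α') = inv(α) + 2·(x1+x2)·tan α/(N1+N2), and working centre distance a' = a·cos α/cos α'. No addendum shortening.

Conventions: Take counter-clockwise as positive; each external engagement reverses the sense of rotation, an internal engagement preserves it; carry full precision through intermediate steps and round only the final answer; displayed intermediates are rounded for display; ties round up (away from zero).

1.6516

class = single-mesh tooth geometry [involute pair 21T × 33T, m = 2.787]
base radii: r_b1 = 26.832516, r_b2 = 42.165383
tip radii: r_a1 = 31.484739, r_a2 = 47.869512
inv(α') = inv(23.519°) + 2·(-0.203-0.324)·tan α/(21+33) = 0.01622816  ⇒  α' = 20.55557°
a' = a·cos α / cos α' = 75.2490·cos 23.519°/cos 20.55557° = 73.689560
action lengths: √(r_a1²−r_b1²) = 16.471334, √(r_a2²−r_b2²) = 22.662097
base pitch p_b = π·m·cos α = 8.028270
CR = (16.471334 + 22.662097 − 73.689560·sin 20.55557°)/8.028270 = 1.651648
contact ratio ≈ 1.6516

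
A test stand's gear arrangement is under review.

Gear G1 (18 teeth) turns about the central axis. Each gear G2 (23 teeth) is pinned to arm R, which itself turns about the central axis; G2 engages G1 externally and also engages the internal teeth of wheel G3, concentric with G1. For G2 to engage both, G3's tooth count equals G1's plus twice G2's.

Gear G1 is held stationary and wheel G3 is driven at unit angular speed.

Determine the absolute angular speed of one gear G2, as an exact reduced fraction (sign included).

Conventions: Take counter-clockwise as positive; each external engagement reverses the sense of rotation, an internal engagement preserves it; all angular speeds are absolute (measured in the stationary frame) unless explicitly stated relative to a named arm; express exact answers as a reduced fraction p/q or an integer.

32/23

topology: planetary set — G1 18T / G2 23T / G3 64T, arm = carrier (Willis)
ring teeth: 18 + 2·23 = 64
18(ω_sun−ω_arm) = −64(ω_ring−ω_arm),  ω_sun = 0, ω_ring = 1
18(0−ω_arm) = −64(1−ω_arm)  ⇒  82·ω_arm = 64  ⇒  ω_arm = 32/41
sun–planet mesh: 18·(0−32/41) = −23·(ω_p−ω_arm)  ⇒  ω_p−ω_arm = 576/943
ω_p = 32/41 + 576/943 = 32/23
exact speed ratio = 32/23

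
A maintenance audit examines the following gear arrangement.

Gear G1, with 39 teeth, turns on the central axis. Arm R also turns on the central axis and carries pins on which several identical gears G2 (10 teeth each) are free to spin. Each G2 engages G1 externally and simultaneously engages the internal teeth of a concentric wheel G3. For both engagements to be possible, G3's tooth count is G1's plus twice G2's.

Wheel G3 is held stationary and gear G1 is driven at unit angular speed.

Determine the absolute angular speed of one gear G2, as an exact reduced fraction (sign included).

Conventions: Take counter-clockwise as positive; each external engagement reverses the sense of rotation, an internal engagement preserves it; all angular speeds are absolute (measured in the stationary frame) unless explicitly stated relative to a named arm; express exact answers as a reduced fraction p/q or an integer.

-39/20

topology: planetary set — G1 39T / G2 10T / G3 59T, arm = carrier (Willis)
ring teeth: 39 + 2·10 = 59
39(ω_sun−ω_arm) = −59(ω_ring−ω_arm),  ω_ring = 0, ω_sun = 1
39(1−ω_arm) = −59(0−ω_arm)  ⇒  98·ω_arm = 39  ⇒  ω_arm = 39/98
sun–planet mesh: 39·(1−39/98) = −10·(ω_p−ω_arm)  ⇒  ω_p−ω_arm = -2301/980
ω_p = 39/98 − 2301/980 = -39/20
exact speed ratio = -39/20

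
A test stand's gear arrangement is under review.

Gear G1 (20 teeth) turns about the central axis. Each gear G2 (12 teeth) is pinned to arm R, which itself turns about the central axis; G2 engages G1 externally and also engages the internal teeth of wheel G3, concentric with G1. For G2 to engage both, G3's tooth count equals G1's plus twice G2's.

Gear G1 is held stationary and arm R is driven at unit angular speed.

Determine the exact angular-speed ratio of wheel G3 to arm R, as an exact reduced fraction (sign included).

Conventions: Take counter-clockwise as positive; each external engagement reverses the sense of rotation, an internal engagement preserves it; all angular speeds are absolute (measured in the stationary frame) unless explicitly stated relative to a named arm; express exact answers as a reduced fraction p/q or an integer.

16/11

recognized (axles ride arm R): planetary set, 20/12/44 teeth
ring teeth: 20 + 2·12 = 44
20(ω_sun−ω_arm) = −44(ω_ring−ω_arm),  ω_sun = 0, ω_arm = 1
ω_ring = 1 − (20/44)(0−1) = 16/11
ω_out/ω_in = 16/11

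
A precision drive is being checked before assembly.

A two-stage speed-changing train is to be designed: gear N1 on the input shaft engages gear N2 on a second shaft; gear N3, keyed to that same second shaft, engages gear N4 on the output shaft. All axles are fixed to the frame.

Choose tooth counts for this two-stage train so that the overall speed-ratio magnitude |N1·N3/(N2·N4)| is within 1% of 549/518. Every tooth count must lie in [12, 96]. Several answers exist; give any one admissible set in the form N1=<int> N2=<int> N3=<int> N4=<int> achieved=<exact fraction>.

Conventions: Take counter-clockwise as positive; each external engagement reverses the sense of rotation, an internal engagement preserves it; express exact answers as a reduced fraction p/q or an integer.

N1=18 N2=14 N3=61 N4=74 achieved=549/518

design class (target 549/518): fixed-axis compound train
target = 549/518 in lowest terms: an exact hit needs N1·N3 = k·549 and N2·N4 = k·518 for one integer k, every count in [12, 96]; additionally prefer no 1:1 stage (N1 ≠ N2, N3 ≠ N4)
k = 1: no 1:1-free in-range split of k·549 and k·518 into factor pairs; take k = 2
k = 2: N1·N3 = 1098 = 18·61, N2·N4 = 1036 = 14·74
achieved = 18·61/(14·74) = 549/518; |achieved − target| = 0 ≤ 549/51800 ✓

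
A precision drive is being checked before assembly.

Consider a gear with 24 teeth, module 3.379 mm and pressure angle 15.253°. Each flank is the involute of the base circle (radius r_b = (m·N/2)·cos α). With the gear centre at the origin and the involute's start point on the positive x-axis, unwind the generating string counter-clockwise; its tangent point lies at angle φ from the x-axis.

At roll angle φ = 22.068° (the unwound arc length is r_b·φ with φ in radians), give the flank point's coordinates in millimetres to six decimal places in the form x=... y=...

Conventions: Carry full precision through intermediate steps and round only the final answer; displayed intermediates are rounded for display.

single-mesh involute tooth geometry (24T wheel at module 3.379)
pitch radius r_p = m·N/2 = 3.379·24/2 = 40.548000
base radius r_b = r_p·cos α = 40.548000·cos 15.253° = 39.119638
roll angle φ = 22.068° = 0.38515926 rad
x = r_b·(cos φ + φ·sin φ) = 41.914561
y = r_b·(sin φ − φ·cos φ) = 0.734071

x=41.914561 y=0.734071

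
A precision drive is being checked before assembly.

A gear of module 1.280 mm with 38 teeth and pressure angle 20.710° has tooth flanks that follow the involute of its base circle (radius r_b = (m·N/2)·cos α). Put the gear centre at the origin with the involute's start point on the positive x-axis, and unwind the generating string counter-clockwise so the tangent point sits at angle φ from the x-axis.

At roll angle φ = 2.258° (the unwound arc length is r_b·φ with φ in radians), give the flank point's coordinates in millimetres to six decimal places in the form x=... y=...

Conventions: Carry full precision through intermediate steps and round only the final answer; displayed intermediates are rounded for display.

class = single-mesh tooth geometry [base-circle involute, m = 1.280, 38T]
pitch radius r_p = m·N/2 = 1.280·38/2 = 24.320000
base radius r_b = r_p·cos α = 24.320000·cos 20.710° = 22.748498
roll angle φ = 2.258° = 0.03940953 rad
x = r_b·(cos φ + φ·sin φ) = 22.766157
y = r_b·(sin φ − φ·cos φ) = 0.000464

x=22.766157 y=0.000464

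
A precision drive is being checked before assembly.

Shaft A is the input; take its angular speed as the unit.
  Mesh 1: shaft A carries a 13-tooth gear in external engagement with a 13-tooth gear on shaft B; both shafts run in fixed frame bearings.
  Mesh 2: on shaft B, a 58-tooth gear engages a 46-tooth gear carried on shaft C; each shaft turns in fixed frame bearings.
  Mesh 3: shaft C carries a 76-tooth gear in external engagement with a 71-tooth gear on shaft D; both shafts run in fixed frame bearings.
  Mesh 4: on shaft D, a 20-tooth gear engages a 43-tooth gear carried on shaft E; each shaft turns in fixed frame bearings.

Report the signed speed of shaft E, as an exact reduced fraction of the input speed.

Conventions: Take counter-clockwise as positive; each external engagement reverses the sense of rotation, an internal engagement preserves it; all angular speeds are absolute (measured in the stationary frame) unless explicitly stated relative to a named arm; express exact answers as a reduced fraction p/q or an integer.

4-mesh fixed-axis compound train (all bearings frame-fixed)
mesh 1 [13T→13T]: |ω|/ω_in = 1×13/13 = 1, sense flips to −
mesh 2 [58T→46T]: |ω|/ω_in = 1×58/46 = 29/23, sense flips to +
mesh 3 [76T→71T]: |ω|/ω_in = (29/23)×76/71 = 2204/1633, sense flips to −
mesh 4 [20T→43T]: |ω|/ω_in = (2204/1633)×20/43 = 44080/70219, sense flips to +
signed output speed (× input speed) = 44080/70219

44080/70219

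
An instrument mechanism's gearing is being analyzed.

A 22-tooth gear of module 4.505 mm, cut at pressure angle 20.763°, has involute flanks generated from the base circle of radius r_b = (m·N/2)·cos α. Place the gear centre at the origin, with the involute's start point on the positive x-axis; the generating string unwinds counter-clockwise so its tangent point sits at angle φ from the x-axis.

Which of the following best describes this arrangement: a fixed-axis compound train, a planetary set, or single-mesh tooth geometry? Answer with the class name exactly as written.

topology: single-mesh involute geometry — m = 4.505, N = 22
classification: single-mesh tooth geometry

single-mesh tooth geometry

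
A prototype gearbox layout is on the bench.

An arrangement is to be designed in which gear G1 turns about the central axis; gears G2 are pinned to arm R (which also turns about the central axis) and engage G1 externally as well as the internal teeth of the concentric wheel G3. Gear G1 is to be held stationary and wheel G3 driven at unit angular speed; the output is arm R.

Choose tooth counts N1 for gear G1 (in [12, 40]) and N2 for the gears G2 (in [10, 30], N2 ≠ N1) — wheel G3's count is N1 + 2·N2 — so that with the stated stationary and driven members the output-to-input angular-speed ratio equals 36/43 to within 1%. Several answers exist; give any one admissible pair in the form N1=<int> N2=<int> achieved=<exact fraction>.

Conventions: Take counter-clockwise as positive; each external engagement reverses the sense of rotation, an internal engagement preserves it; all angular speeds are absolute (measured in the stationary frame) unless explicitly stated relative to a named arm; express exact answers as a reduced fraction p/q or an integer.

planetary set to be sized for 36/43 (Willis relation)
Willis with ω_sun = 0: ω_arm/ω_ring = N3/(N1+N3); set equal to 36/43  ⇒  N3/N1 = (36/43)/(1 − 36/43) = 36/7
N3 = N1 + 2·N2  ⇒  N2/N1 = (N3/N1 − 1)/2 = (36/7 − 1)/2 = 29/14
smallest multiple with N1 ≥ 12 and N2 ≥ 10: k = 1  ⇒  N1 = 1·14 = 14, N2 = 1·29 = 29 (N1 ≤ 40, N2 ≤ 30, N2 ≠ N1 ✓), N3 = 14 + 2·29 = 72
check: N3/(N1+N3) with N1 = 14, N3 = 72 gives 36/43; |achieved − target| = 0 ≤ 9/1075 ✓

N1=14 N2=29 achieved=36/43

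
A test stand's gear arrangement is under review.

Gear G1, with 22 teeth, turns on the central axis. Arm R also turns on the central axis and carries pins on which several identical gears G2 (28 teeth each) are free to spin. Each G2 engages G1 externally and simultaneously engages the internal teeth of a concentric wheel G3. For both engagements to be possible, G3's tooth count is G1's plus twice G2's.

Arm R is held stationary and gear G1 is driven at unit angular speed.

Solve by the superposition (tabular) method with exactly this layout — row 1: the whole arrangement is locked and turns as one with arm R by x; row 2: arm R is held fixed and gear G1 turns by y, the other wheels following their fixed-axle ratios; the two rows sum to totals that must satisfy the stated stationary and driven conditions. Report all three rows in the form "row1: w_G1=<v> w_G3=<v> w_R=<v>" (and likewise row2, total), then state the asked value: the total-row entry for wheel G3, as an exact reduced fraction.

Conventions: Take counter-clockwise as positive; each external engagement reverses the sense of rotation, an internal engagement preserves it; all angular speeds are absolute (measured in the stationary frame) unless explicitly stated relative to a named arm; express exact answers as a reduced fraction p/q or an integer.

recognized (axles ride arm R): planetary set, 22/28/78 teeth
row 1 (train locked, turned with arm): all members turn x
row 2 — arm fixed, fixed-axis ratios: sun y, ring −(22/78)·y, arm 0
boundary: total ω_arm = x = 0 and total ω_sun = x + y = 1  ⇒  y = 1, x = 0
row 2 ring = −(22/78)·1 = -11/39
totals (row 1 + row 2): sun 0 + 1 = 1, ring 0 + (-11/39) = -11/39, arm 0 + 0 = 0
asked cell (total, ring) = -11/39

row1: w_G1=0 w_G3=0 w_R=0
row2: w_G1=1 w_G3=-11/39 w_R=0
total: w_G1=1 w_G3=-11/39 w_R=0
asked value: -11/39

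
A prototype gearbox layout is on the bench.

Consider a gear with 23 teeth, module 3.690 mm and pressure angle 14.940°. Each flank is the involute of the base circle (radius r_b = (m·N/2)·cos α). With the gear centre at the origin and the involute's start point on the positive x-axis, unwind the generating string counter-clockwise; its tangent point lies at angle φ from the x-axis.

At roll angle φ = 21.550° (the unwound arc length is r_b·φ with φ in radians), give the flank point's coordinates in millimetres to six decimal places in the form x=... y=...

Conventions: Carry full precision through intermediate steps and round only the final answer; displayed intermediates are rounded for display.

x=43.798852 y=0.716945

topology: single-mesh involute geometry — m = 3.690, N = 23
pitch radius r_p = m·N/2 = 3.690·23/2 = 42.435000
base radius r_b = r_p·cos α = 42.435000·cos 14.940° = 41.000541
roll angle φ = 21.550° = 0.37611845 rad
x = r_b·(cos φ + φ·sin φ) = 43.798852
y = r_b·(sin φ − φ·cos φ) = 0.716945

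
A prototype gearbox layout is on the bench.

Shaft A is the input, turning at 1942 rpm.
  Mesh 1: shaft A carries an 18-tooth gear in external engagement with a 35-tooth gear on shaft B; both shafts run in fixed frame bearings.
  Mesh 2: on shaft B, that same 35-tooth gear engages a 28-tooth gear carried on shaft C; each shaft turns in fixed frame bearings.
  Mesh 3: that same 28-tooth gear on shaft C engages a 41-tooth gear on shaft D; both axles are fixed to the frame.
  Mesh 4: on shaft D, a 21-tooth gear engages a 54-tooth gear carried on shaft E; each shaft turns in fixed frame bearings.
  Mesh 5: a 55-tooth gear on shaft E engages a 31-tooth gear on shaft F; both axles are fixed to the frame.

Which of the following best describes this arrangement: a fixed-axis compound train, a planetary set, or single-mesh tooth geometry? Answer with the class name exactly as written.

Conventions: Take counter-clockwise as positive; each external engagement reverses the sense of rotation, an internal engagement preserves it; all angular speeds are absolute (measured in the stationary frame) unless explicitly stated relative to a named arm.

fixed-axis compound train

5-mesh fixed-axis compound train (all bearings frame-fixed)
classification: fixed-axis compound train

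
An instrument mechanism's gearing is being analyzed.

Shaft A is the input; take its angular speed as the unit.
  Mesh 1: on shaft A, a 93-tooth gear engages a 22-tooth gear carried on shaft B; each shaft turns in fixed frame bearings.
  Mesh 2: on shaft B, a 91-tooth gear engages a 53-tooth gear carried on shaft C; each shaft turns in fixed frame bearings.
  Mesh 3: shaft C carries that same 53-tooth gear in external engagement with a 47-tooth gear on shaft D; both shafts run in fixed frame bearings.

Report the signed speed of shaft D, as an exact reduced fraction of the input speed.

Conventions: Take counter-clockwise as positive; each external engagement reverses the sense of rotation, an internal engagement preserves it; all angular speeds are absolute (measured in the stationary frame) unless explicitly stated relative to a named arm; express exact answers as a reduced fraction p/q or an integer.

3-mesh fixed-axis compound train (all bearings frame-fixed)
mesh 1 [93T→22T]: |ω|/ω_in = 1×93/22 = 93/22, sense flips to −
mesh 2 [91T→53T]: |ω|/ω_in = (93/22)×91/53 = 8463/1166, sense flips to +
mesh 3 [53T→47T]: |ω|/ω_in = (8463/1166)×53/47 = 8463/1034, sense flips to −
signed output speed (× input speed) = -8463/1034

-8463/1034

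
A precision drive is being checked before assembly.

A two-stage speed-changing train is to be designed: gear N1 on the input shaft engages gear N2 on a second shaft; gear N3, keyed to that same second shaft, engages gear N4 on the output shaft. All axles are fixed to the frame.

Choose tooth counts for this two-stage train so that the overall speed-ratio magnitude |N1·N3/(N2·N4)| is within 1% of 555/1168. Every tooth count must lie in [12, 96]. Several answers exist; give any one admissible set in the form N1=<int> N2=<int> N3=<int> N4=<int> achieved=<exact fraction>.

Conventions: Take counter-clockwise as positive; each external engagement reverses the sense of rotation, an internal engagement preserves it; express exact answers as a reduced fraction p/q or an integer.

2-stage fixed-axis compound train for ratio 555/1168
target = 555/1168 in lowest terms: an exact hit needs N1·N3 = k·555 and N2·N4 = k·1168 for one integer k, every count in [12, 96]; additionally prefer no 1:1 stage (N1 ≠ N2, N3 ≠ N4)
k = 1: N1·N3 = 555 = 15·37, N2·N4 = 1168 = 16·73
achieved = 15·37/(16·73) = 555/1168; |achieved − target| = 0 ≤ 111/23360 ✓

N1=15 N2=16 N3=37 N4=73 achieved=555/1168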